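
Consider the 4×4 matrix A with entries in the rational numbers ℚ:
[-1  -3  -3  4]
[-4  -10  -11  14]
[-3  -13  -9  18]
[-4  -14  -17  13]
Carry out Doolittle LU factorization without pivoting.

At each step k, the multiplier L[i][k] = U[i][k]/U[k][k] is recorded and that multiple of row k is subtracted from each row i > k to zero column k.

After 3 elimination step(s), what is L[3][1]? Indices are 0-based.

k=0: U[0][0]=-1
  eliminate (1,0): mult=4, new row 1: (0, 2, 1, -2); set L[1][0]=4
  eliminate (2,0): mult=3, new row 2: (0, -4, 0, 6); set L[2][0]=3
  eliminate (3,0): mult=4, new row 3: (0, -2, -5, -3); set L[3][0]=4
k=1: U[1][1]=2
  eliminate (2,1): mult=-2, new row 2: (0, 0, 2, 2); set L[2][1]=-2
  eliminate (3,1): mult=-1, new row 3: (0, 0, -4, -5); set L[3][1]=-1
k=2: U[2][2]=2
  eliminate (3,2): mult=-2, new row 3: (0, 0, 0, -1); set L[3][2]=-2

L[3][1] = -1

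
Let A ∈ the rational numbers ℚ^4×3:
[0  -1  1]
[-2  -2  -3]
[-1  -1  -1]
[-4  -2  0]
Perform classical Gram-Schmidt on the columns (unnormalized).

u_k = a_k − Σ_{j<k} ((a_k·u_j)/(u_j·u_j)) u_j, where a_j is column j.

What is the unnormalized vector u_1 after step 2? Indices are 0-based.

Step 1: u_0 = a_0 = (0, -2, -1, -4).
Step 2: u_1 = a_1 − (13/21)·u_0 = (-1, -16/21, -8/21, 10/21).

u_1 = (-1, -16/21, -8/21, 10/21)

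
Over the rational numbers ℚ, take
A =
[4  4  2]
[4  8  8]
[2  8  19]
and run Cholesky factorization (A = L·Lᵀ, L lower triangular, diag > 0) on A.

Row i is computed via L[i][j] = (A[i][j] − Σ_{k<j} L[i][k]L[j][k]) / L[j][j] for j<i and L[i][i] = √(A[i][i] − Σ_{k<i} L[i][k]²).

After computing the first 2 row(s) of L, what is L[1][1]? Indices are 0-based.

Step 1: L[0][0] = √(4) = 2.
  L[1][0] = (4) / L[0][0] = 2.
Step 2: L[1][1] = √(4) = 2.

L[1][1] = 2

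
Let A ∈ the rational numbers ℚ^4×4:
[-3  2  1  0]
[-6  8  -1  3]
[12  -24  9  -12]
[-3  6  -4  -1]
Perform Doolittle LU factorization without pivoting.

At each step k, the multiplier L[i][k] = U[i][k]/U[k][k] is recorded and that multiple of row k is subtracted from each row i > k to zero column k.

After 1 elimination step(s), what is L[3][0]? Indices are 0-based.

[col 0] pivot -3
  R1 -= 2*R0 → (0, 4, -3, 3)  (L[1][0] := 2)
  R2 -= -4*R0 → (0, -16, 13, -12)  (L[2][0] := -4)
  R3 -= 1*R0 → (0, 4, -5, -1)  (L[3][0] := 1)

L[3][0] = 1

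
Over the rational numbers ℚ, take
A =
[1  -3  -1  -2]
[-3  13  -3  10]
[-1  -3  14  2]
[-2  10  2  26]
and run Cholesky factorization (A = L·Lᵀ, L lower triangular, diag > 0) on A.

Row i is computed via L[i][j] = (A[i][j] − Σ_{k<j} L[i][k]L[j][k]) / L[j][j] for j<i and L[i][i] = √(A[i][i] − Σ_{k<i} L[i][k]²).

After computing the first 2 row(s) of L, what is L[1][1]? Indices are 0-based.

Step 1: L[0][0] = √(1) = 1.
  L[1][0] = (-3) / L[0][0] = -3.
Step 2: L[1][1] = √(4) = 2.

L[1][1] = 2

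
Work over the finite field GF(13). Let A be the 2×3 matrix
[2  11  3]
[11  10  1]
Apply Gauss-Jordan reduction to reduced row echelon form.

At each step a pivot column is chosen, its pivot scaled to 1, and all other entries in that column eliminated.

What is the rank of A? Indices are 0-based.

rank = 2

[1] R0 /= 2  ⇒  (1, 12, 8)
     R1 -= 11·R0  ⇒  (0, 8, 4)
[2] R1 /= 8  ⇒  (0, 1, 7)
     R0 -= 12·R1  ⇒  (1, 0, 2)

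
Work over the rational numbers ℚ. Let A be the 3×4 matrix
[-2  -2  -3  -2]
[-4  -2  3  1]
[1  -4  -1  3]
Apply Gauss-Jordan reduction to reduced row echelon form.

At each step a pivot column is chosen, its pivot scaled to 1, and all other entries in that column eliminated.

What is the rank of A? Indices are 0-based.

pivot(0,0)=-2: scale R0 → (1, 1, 3/2, 1)
  clear (1,0): R1 −= (-4)R0 → (0, 2, 9, 5)
  clear (2,0): R2 −= (1)R0 → (0, -5, -5/2, 2)
pivot(1,1)=2: scale R1 → (0, 1, 9/2, 5/2)
  clear (0,1): R0 −= (1)R1 → (1, 0, -3, -3/2)
  clear (2,1): R2 −= (-5)R1 → (0, 0, 20, 29/2)
pivot(2,2)=20: scale R2 → (0, 0, 1, 29/40)
  clear (0,2): R0 −= (-3)R2 → (1, 0, 0, 27/40)
  clear (1,2): R1 −= (9/2)R2 → (0, 1, 0, -61/80)

rank = 3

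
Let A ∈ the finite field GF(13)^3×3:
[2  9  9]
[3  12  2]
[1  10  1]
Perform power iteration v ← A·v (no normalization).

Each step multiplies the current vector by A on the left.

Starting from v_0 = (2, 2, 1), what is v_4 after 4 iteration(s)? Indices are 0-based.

v_4 = (4, 1, 1)

v_0 = (2, 2, 1).
v_1 = A·v_0 = (5, 6, 10).
v_2 = A·v_1 = (11, 3, 10).
v_3 = A·v_2 = (9, 11, 12).
v_4 = A·v_3 = (4, 1, 1).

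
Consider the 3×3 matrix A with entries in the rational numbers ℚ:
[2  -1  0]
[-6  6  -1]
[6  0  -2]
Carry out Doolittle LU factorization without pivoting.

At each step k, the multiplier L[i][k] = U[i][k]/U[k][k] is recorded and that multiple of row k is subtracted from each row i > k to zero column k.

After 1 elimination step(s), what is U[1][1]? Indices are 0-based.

k=0: U[0][0]=2
  eliminate (1,0): mult=-3, new row 1: (0, 3, -1); set L[1][0]=-3
  eliminate (2,0): mult=3, new row 2: (0, 3, -2); set L[2][0]=3

U[1][1] = 3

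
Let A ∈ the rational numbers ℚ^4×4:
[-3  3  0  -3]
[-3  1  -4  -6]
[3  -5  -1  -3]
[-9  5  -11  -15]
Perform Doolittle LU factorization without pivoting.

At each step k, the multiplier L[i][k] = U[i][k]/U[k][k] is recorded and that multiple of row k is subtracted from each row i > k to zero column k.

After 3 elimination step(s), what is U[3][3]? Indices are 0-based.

[col 0] pivot -3
  R1 -= 1*R0 → (0, -2, -4, -3)  (L[1][0] := 1)
  R2 -= -1*R0 → (0, -2, -1, -6)  (L[2][0] := -1)
  R3 -= 3*R0 → (0, -4, -11, -6)  (L[3][0] := 3)
[col 1] pivot -2
  R2 -= 1*R1 → (0, 0, 3, -3)  (L[2][1] := 1)
  R3 -= 2*R1 → (0, 0, -3, 0)  (L[3][1] := 2)
[col 2] pivot 3
  R3 -= -1*R2 → (0, 0, 0, -3)  (L[3][2] := -1)

U[3][3] = -3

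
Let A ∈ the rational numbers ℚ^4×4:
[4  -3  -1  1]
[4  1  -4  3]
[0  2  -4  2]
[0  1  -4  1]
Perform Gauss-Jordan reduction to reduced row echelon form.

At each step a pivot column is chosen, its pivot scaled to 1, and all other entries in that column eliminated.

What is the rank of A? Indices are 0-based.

[1] R0 /= 4  ⇒  (1, -3/4, -1/4, 1/4)
     R1 -= 4·R0  ⇒  (0, 4, -3, 2)
[2] R1 /= 4  ⇒  (0, 1, -3/4, 1/2)
     R0 -= -3/4·R1  ⇒  (1, 0, -13/16, 5/8)
     R2 -= 2·R1  ⇒  (0, 0, -5/2, 1)
     R3 -= 1·R1  ⇒  (0, 0, -13/4, 1/2)
[3] R2 /= -5/2  ⇒  (0, 0, 1, -2/5)
     R0 -= -13/16·R2  ⇒  (1, 0, 0, 3/10)
     R1 -= -3/4·R2  ⇒  (0, 1, 0, 1/5)
     R3 -= -13/4·R2  ⇒  (0, 0, 0, -4/5)
[4] R3 /= -4/5  ⇒  (0, 0, 0, 1)
     R0 -= 3/10·R3  ⇒  (1, 0, 0, 0)
     R1 -= 1/5·R3  ⇒  (0, 1, 0, 0)
     R2 -= -2/5·R3  ⇒  (0, 0, 1, 0)

rank = 4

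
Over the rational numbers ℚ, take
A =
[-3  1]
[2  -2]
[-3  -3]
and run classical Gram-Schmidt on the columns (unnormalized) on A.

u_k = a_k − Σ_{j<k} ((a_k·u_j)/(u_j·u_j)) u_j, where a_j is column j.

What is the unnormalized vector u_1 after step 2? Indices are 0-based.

u_1 = (14/11, -24/11, -30/11)

Step 1: u_0 = a_0 = (-3, 2, -3).
Step 2: u_1 = a_1 − (1/11)·u_0 = (14/11, -24/11, -30/11).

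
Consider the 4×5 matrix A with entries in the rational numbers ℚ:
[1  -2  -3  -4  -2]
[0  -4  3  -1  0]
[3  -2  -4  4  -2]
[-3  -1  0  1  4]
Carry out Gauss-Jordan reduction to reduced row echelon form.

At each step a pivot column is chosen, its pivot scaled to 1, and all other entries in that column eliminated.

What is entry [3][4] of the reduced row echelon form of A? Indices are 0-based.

pivot(0,0)=1: scale R0 → (1, -2, -3, -4, -2)
  clear (2,0): R2 −= (3)R0 → (0, 4, 5, 16, 4)
  clear (3,0): R3 −= (-3)R0 → (0, -7, -9, -11, -2)
pivot(1,1)=-4: scale R1 → (0, 1, -3/4, 1/4, 0)
  clear (0,1): R0 −= (-2)R1 → (1, 0, -9/2, -7/2, -2)
  clear (2,1): R2 −= (4)R1 → (0, 0, 8, 15, 4)
  clear (3,1): R3 −= (-7)R1 → (0, 0, -57/4, -37/4, -2)
pivot(2,2)=8: scale R2 → (0, 0, 1, 15/8, 1/2)
  clear (0,2): R0 −= (-9/2)R2 → (1, 0, 0, 79/16, 1/4)
  clear (1,2): R1 −= (-3/4)R2 → (0, 1, 0, 53/32, 3/8)
  clear (3,2): R3 −= (-57/4)R2 → (0, 0, 0, 559/32, 41/8)
pivot(3,3)=559/32: scale R3 → (0, 0, 0, 1, 164/559)
  clear (0,3): R0 −= (79/16)R3 → (1, 0, 0, 0, -670/559)
  clear (1,3): R1 −= (53/32)R3 → (0, 1, 0, 0, -62/559)
  clear (2,3): R2 −= (15/8)R3 → (0, 0, 1, 0, -28/559)

M[3][4] = 164/559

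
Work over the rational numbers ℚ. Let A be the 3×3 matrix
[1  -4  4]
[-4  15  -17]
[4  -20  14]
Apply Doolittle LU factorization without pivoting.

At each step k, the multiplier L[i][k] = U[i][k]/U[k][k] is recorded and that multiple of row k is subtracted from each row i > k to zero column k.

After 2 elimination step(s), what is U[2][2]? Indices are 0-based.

Step 1: pivot at (0,0) is 1.
  row1 ← row1 − (-4)·row0  ⇒  L[1][0]=-4, U row1=(0, -1, -1)
  row2 ← row2 − (4)·row0  ⇒  L[2][0]=4, U row2=(0, -4, -2)
Step 2: pivot at (1,1) is -1.
  row2 ← row2 − (4)·row1  ⇒  L[2][1]=4, U row2=(0, 0, 2)

U[2][2] = 2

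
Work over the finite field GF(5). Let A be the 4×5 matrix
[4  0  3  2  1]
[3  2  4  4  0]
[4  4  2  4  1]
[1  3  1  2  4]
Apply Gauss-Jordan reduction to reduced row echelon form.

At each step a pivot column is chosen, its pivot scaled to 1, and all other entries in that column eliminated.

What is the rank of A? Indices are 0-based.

step 1: normalize row 0 (÷4) = (1, 0, 2, 3, 4)
  row 1: subtract 3×row0 = (0, 2, 3, 0, 3)
  row 2: subtract 4×row0 = (0, 4, 4, 2, 0)
  row 3: subtract 1×row0 = (0, 3, 4, 4, 0)
step 2: normalize row 1 (÷2) = (0, 1, 4, 0, 4)
  row 2: subtract 4×row1 = (0, 0, 3, 2, 4)
  row 3: subtract 3×row1 = (0, 0, 2, 4, 3)
step 3: normalize row 2 (÷3) = (0, 0, 1, 4, 3)
  row 0: subtract 2×row2 = (1, 0, 0, 0, 3)
  row 1: subtract 4×row2 = (0, 1, 0, 4, 2)
  row 3: subtract 2×row2 = (0, 0, 0, 1, 2)
step 4: normalize row 3 (÷1) = (0, 0, 0, 1, 2)
  row 1: subtract 4×row3 = (0, 1, 0, 0, 4)
  row 2: subtract 4×row3 = (0, 0, 1, 0, 0)

rank = 4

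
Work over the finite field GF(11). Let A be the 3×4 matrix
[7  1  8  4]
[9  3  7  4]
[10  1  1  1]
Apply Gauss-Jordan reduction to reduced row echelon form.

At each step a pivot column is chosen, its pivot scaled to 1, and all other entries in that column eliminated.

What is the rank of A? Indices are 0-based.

rank = 3

pivot(0,0)=7: scale R0 → (1, 8, 9, 10)
  clear (1,0): R1 −= (9)R0 → (0, 8, 3, 2)
  clear (2,0): R2 −= (10)R0 → (0, 9, 10, 0)
pivot(1,1)=8: scale R1 → (0, 1, 10, 3)
  clear (0,1): R0 −= (8)R1 → (1, 0, 6, 8)
  clear (2,1): R2 −= (9)R1 → (0, 0, 8, 6)
pivot(2,2)=8: scale R2 → (0, 0, 1, 9)
  clear (0,2): R0 −= (6)R2 → (1, 0, 0, 9)
  clear (1,2): R1 −= (10)R2 → (0, 1, 0, 1)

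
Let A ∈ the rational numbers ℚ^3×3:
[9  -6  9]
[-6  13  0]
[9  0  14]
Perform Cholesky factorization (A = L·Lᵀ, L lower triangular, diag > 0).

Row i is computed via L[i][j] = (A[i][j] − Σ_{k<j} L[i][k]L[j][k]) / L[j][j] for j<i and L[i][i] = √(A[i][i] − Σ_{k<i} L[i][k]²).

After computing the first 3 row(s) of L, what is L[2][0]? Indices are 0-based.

Step 1: L[0][0] = √(9) = 3.
  L[1][0] = (-6) / L[0][0] = -2.
Step 2: L[1][1] = √(9) = 3.
  L[2][0] = (9) / L[0][0] = 3.
  L[2][1] = (6) / L[1][1] = 2.
Step 3: L[2][2] = √(1) = 1.

L[2][0] = 3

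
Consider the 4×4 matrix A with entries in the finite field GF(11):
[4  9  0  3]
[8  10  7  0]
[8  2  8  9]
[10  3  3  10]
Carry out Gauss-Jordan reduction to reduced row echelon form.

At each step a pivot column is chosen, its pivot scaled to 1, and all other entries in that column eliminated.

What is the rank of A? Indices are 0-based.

pivot(0,0)=4: scale R0 → (1, 5, 0, 9)
  clear (1,0): R1 −= (8)R0 → (0, 3, 7, 5)
  clear (2,0): R2 −= (8)R0 → (0, 6, 8, 3)
  clear (3,0): R3 −= (10)R0 → (0, 8, 3, 8)
pivot(1,1)=3: scale R1 → (0, 1, 6, 9)
  clear (0,1): R0 −= (5)R1 → (1, 0, 3, 8)
  clear (2,1): R2 −= (6)R1 → (0, 0, 5, 4)
  clear (3,1): R3 −= (8)R1 → (0, 0, 10, 2)
pivot(2,2)=5: scale R2 → (0, 0, 1, 3)
  clear (0,2): R0 −= (3)R2 → (1, 0, 0, 10)
  clear (1,2): R1 −= (6)R2 → (0, 1, 0, 2)
  clear (3,2): R3 −= (10)R2 → (0, 0, 0, 5)
pivot(3,3)=5: scale R3 → (0, 0, 0, 1)
  clear (0,3): R0 −= (10)R3 → (1, 0, 0, 0)
  clear (1,3): R1 −= (2)R3 → (0, 1, 0, 0)
  clear (2,3): R2 −= (3)R3 → (0, 0, 1, 0)

rank = 4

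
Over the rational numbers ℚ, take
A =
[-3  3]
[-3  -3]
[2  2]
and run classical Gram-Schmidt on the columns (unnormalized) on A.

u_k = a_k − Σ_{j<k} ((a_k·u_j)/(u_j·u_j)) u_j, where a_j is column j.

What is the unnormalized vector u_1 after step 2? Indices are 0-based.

u_1 = (39/11, -27/11, 18/11)

Step 1: u_0 = a_0 = (-3, -3, 2).
Step 2: u_1 = a_1 − (2/11)·u_0 = (39/11, -27/11, 18/11).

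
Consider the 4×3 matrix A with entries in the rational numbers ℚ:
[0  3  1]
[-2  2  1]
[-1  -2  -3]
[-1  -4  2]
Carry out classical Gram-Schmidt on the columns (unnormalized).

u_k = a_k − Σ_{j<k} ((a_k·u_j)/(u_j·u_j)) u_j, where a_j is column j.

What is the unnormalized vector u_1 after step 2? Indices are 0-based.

u_1 = (3, 8/3, -5/3, -11/3)

Step 1: u_0 = a_0 = (0, -2, -1, -1).
Step 2: u_1 = a_1 − (1/3)·u_0 = (3, 8/3, -5/3, -11/3).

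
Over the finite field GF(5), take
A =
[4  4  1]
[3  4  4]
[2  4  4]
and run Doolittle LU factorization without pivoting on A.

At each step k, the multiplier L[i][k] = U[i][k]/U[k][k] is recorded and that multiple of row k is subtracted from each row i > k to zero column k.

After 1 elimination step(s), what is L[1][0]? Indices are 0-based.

[col 0] pivot 4
  R1 -= 2*R0 → (0, 1, 2)  (L[1][0] := 2)
  R2 -= 3*R0 → (0, 2, 1)  (L[2][0] := 3)

L[1][0] = 2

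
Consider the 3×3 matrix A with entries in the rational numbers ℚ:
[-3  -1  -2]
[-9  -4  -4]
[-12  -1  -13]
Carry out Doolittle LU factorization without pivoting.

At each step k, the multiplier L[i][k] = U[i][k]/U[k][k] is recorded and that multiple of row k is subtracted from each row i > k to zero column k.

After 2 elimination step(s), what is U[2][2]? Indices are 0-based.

k=0: U[0][0]=-3
  eliminate (1,0): mult=3, new row 1: (0, -1, 2); set L[1][0]=3
  eliminate (2,0): mult=4, new row 2: (0, 3, -5); set L[2][0]=4
k=1: U[1][1]=-1
  eliminate (2,1): mult=-3, new row 2: (0, 0, 1); set L[2][1]=-3

U[2][2] = 1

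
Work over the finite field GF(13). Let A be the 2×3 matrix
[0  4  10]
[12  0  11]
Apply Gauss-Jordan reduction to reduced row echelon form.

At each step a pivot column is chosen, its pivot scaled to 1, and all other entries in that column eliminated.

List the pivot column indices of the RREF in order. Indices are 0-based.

pivot columns: 0, 1

step 1: exchange rows 0,1
step 1: normalize row 0 (÷12) = (1, 0, 2)
step 2: normalize row 1 (÷4) = (0, 1, 9)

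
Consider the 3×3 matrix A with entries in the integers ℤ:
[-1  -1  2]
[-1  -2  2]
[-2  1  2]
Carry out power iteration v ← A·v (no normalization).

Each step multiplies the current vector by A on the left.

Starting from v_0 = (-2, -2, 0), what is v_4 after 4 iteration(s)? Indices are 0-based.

v_4 = (-48, -82, -2)

v_0 = (-2, -2, 0).
v_1 = A·v_0 = (4, 6, 2).
v_2 = A·v_1 = (-6, -12, 2).
v_3 = A·v_2 = (22, 34, 4).
v_4 = A·v_3 = (-48, -82, -2).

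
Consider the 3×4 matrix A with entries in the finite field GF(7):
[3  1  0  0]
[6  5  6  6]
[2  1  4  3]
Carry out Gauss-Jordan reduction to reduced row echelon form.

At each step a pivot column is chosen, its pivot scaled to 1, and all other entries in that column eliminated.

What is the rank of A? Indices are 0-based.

[1] R0 /= 3  ⇒  (1, 5, 0, 0)
     R1 -= 6·R0  ⇒  (0, 3, 6, 6)
     R2 -= 2·R0  ⇒  (0, 5, 4, 3)
[2] R1 /= 3  ⇒  (0, 1, 2, 2)
     R0 -= 5·R1  ⇒  (1, 0, 4, 4)
     R2 -= 5·R1  ⇒  (0, 0, 1, 0)
[3] R2 /= 1  ⇒  (0, 0, 1, 0)
     R0 -= 4·R2  ⇒  (1, 0, 0, 4)
     R1 -= 2·R2  ⇒  (0, 1, 0, 2)

rank = 3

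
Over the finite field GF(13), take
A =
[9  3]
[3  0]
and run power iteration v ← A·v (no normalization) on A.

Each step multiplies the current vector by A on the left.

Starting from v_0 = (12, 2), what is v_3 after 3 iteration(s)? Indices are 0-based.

v_0 = (12, 2).
v_1 = A·v_0 = (10, 10).
v_2 = A·v_1 = (3, 4).
v_3 = A·v_2 = (0, 9).

v_3 = (0, 9)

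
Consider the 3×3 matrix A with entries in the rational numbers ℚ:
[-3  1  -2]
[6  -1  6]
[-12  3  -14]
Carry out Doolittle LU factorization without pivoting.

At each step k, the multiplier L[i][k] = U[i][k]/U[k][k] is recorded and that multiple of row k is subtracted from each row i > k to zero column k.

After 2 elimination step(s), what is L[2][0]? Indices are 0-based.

k=0: U[0][0]=-3
  eliminate (1,0): mult=-2, new row 1: (0, 1, 2); set L[1][0]=-2
  eliminate (2,0): mult=4, new row 2: (0, -1, -6); set L[2][0]=4
k=1: U[1][1]=1
  eliminate (2,1): mult=-1, new row 2: (0, 0, -4); set L[2][1]=-1

L[2][0] = 4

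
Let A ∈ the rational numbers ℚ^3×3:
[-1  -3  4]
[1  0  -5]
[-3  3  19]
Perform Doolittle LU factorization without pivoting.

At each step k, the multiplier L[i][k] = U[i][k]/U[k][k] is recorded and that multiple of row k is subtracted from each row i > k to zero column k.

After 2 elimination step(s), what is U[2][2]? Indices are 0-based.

k=0: U[0][0]=-1
  eliminate (1,0): mult=-1, new row 1: (0, -3, -1); set L[1][0]=-1
  eliminate (2,0): mult=3, new row 2: (0, 12, 7); set L[2][0]=3
k=1: U[1][1]=-3
  eliminate (2,1): mult=-4, new row 2: (0, 0, 3); set L[2][1]=-4

U[2][2] = 3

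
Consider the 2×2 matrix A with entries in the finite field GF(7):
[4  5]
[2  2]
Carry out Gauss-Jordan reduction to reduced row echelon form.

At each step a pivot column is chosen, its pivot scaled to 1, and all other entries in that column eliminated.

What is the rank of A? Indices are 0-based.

[1] R0 /= 4  ⇒  (1, 3)
     R1 -= 2·R0  ⇒  (0, 3)
[2] R1 /= 3  ⇒  (0, 1)
     R0 -= 3·R1  ⇒  (1, 0)

rank = 2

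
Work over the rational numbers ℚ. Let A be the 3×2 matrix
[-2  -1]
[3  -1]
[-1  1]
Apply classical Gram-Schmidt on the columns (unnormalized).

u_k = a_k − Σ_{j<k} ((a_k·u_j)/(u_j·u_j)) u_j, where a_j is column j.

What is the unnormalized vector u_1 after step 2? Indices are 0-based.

u_1 = (-9/7, -4/7, 6/7)

Step 1: u_0 = a_0 = (-2, 3, -1).
Step 2: u_1 = a_1 − (-1/7)·u_0 = (-9/7, -4/7, 6/7).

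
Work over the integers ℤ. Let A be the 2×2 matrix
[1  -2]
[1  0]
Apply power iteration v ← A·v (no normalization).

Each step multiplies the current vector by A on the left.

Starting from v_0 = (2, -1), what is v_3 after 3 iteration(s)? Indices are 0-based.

v_0 = (2, -1).
v_1 = A·v_0 = (4, 2).
v_2 = A·v_1 = (0, 4).
v_3 = A·v_2 = (-8, 0).

v_3 = (-8, 0)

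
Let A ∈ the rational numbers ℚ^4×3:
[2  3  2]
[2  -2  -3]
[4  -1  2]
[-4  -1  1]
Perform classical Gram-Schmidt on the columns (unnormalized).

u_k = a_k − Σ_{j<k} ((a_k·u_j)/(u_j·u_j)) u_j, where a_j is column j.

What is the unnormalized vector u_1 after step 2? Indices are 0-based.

u_1 = (29/10, -21/10, -6/5, -4/5)

Step 1: u_0 = a_0 = (2, 2, 4, -4).
Step 2: u_1 = a_1 − (1/20)·u_0 = (29/10, -21/10, -6/5, -4/5).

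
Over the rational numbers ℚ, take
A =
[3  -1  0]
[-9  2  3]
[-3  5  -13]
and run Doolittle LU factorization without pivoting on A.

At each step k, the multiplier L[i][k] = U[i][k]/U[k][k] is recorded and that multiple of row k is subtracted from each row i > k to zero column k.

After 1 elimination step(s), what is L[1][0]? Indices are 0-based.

L[1][0] = -3

[col 0] pivot 3
  R1 -= -3*R0 → (0, -1, 3)  (L[1][0] := -3)
  R2 -= -1*R0 → (0, 4, -13)  (L[2][0] := -1)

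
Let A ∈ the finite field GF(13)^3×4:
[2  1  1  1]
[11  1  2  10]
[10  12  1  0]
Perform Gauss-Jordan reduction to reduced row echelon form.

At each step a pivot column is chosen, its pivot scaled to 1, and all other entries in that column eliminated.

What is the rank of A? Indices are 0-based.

rank = 3

[1] R0 /= 2  ⇒  (1, 7, 7, 7)
     R1 -= 11·R0  ⇒  (0, 2, 3, 11)
     R2 -= 10·R0  ⇒  (0, 7, 9, 8)
[2] R1 /= 2  ⇒  (0, 1, 8, 12)
     R0 -= 7·R1  ⇒  (1, 0, 3, 1)
     R2 -= 7·R1  ⇒  (0, 0, 5, 2)
[3] R2 /= 5  ⇒  (0, 0, 1, 3)
     R0 -= 3·R2  ⇒  (1, 0, 0, 5)
     R1 -= 8·R2  ⇒  (0, 1, 0, 1)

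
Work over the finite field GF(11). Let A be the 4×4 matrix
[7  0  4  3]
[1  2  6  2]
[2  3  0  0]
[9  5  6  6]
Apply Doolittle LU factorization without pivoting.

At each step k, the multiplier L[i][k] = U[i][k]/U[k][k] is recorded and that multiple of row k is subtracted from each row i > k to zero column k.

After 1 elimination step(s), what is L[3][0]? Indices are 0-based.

k=0: U[0][0]=7
  eliminate (1,0): mult=8, new row 1: (0, 2, 7, 0); set L[1][0]=8
  eliminate (2,0): mult=5, new row 2: (0, 3, 2, 7); set L[2][0]=5
  eliminate (3,0): mult=6, new row 3: (0, 5, 4, 10); set L[3][0]=6

L[3][0] = 6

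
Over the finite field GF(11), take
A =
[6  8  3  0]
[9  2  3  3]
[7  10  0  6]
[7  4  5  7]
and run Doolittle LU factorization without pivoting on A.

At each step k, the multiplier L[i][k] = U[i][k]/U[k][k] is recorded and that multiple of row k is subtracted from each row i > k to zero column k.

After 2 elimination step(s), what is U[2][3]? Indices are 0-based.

U[2][3] = 4

Step 1: pivot at (0,0) is 6.
  row1 ← row1 − (7)·row0  ⇒  L[1][0]=7, U row1=(0, 1, 4, 3)
  row2 ← row2 − (3)·row0  ⇒  L[2][0]=3, U row2=(0, 8, 2, 6)
  row3 ← row3 − (3)·row0  ⇒  L[3][0]=3, U row3=(0, 2, 7, 7)
Step 2: pivot at (1,1) is 1.
  row2 ← row2 − (8)·row1  ⇒  L[2][1]=8, U row2=(0, 0, 3, 4)
  row3 ← row3 − (2)·row1  ⇒  L[3][1]=2, U row3=(0, 0, 10, 1)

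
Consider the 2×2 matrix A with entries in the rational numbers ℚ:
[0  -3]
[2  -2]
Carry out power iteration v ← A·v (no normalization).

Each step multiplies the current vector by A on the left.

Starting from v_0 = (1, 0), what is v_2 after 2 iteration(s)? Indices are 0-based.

v_0 = (1, 0).
v_1 = A·v_0 = (0, 2).
v_2 = A·v_1 = (-6, -4).

v_2 = (-6, -4)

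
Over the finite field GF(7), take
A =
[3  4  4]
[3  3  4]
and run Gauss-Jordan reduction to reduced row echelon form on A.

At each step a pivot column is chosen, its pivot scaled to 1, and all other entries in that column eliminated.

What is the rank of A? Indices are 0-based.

rank = 2

[1] R0 /= 3  ⇒  (1, 6, 6)
     R1 -= 3·R0  ⇒  (0, 6, 0)
[2] R1 /= 6  ⇒  (0, 1, 0)
     R0 -= 6·R1  ⇒  (1, 0, 6)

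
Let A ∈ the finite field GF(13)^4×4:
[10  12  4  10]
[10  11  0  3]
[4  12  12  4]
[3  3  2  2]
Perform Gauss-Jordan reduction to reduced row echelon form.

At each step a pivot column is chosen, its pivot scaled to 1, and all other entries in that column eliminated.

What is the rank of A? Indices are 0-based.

step 1: normalize row 0 (÷10) = (1, 9, 3, 1)
  row 1: subtract 10×row0 = (0, 12, 9, 6)
  row 2: subtract 4×row0 = (0, 2, 0, 0)
  row 3: subtract 3×row0 = (0, 2, 6, 12)
step 2: normalize row 1 (÷12) = (0, 1, 4, 7)
  row 0: subtract 9×row1 = (1, 0, 6, 3)
  row 2: subtract 2×row1 = (0, 0, 5, 12)
  row 3: subtract 2×row1 = (0, 0, 11, 11)
step 3: normalize row 2 (÷5) = (0, 0, 1, 5)
  row 0: subtract 6×row2 = (1, 0, 0, 12)
  row 1: subtract 4×row2 = (0, 1, 0, 0)
  row 3: subtract 11×row2 = (0, 0, 0, 8)
step 4: normalize row 3 (÷8) = (0, 0, 0, 1)
  row 0: subtract 12×row3 = (1, 0, 0, 0)
  row 2: subtract 5×row3 = (0, 0, 1, 0)

rank = 4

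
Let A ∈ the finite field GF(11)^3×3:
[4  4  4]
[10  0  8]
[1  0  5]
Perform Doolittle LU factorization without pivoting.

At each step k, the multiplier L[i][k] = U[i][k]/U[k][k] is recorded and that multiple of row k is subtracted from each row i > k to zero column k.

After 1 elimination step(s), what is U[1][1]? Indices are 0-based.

U[1][1] = 1

Step 1: pivot at (0,0) is 4.
  row1 ← row1 − (8)·row0  ⇒  L[1][0]=8, U row1=(0, 1, 9)
  row2 ← row2 − (3)·row0  ⇒  L[2][0]=3, U row2=(0, 10, 4)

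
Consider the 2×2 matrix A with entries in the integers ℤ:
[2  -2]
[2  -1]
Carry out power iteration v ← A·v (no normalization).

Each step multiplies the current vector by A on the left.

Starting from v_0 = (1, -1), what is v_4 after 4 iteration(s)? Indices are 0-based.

v_4 = (-10, -11)

v_0 = (1, -1).
v_1 = A·v_0 = (4, 3).
v_2 = A·v_1 = (2, 5).
v_3 = A·v_2 = (-6, -1).
v_4 = A·v_3 = (-10, -11).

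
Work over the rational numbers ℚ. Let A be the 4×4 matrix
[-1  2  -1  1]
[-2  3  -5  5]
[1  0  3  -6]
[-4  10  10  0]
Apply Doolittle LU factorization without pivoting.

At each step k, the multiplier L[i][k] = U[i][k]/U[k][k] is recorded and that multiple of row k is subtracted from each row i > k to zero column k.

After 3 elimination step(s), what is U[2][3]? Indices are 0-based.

[col 0] pivot -1
  R1 -= 2*R0 → (0, -1, -3, 3)  (L[1][0] := 2)
  R2 -= -1*R0 → (0, 2, 2, -5)  (L[2][0] := -1)
  R3 -= 4*R0 → (0, 2, 14, -4)  (L[3][0] := 4)
[col 1] pivot -1
  R2 -= -2*R1 → (0, 0, -4, 1)  (L[2][1] := -2)
  R3 -= -2*R1 → (0, 0, 8, 2)  (L[3][1] := -2)
[col 2] pivot -4
  R3 -= -2*R2 → (0, 0, 0, 4)  (L[3][2] := -2)

U[2][3] = 1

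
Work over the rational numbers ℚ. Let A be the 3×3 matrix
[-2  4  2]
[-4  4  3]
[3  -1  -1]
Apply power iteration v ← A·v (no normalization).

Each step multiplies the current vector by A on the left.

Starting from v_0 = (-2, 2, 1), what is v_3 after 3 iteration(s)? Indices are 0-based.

v_3 = (-24, -52, 65)

v_0 = (-2, 2, 1).
v_1 = A·v_0 = (14, 19, -9).
v_2 = A·v_1 = (30, -7, 32).
v_3 = A·v_2 = (-24, -52, 65).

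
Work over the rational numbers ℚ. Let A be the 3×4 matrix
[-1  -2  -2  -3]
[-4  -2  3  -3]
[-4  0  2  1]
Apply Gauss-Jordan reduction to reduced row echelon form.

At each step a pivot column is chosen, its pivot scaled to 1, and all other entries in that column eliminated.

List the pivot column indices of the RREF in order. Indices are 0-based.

pivot columns: 0, 1, 2

step 1: normalize row 0 (÷-1) = (1, 2, 2, 3)
  row 1: subtract -4×row0 = (0, 6, 11, 9)
  row 2: subtract -4×row0 = (0, 8, 10, 13)
step 2: normalize row 1 (÷6) = (0, 1, 11/6, 3/2)
  row 0: subtract 2×row1 = (1, 0, -5/3, 0)
  row 2: subtract 8×row1 = (0, 0, -14/3, 1)
step 3: normalize row 2 (÷-14/3) = (0, 0, 1, -3/14)
  row 0: subtract -5/3×row2 = (1, 0, 0, -5/14)
  row 1: subtract 11/6×row2 = (0, 1, 0, 53/28)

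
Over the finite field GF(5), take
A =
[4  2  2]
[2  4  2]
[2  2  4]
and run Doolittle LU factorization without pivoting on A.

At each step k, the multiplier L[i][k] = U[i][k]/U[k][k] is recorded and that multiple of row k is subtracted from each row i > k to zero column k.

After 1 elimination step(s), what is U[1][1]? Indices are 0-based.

U[1][1] = 3

Step 1: pivot at (0,0) is 4.
  row1 ← row1 − (3)·row0  ⇒  L[1][0]=3, U row1=(0, 3, 1)
  row2 ← row2 − (3)·row0  ⇒  L[2][0]=3, U row2=(0, 1, 3)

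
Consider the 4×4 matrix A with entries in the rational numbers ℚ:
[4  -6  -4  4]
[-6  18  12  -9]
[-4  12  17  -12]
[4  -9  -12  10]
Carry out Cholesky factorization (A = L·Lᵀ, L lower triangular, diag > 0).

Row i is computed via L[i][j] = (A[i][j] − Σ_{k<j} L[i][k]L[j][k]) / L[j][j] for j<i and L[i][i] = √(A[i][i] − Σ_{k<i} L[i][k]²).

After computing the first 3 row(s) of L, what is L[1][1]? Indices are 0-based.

L[1][1] = 3

Step 1: L[0][0] = √(4) = 2.
  L[1][0] = (-6) / L[0][0] = -3.
Step 2: L[1][1] = √(9) = 3.
  L[2][0] = (-4) / L[0][0] = -2.
  L[2][1] = (6) / L[1][1] = 2.
Step 3: L[2][2] = √(9) = 3.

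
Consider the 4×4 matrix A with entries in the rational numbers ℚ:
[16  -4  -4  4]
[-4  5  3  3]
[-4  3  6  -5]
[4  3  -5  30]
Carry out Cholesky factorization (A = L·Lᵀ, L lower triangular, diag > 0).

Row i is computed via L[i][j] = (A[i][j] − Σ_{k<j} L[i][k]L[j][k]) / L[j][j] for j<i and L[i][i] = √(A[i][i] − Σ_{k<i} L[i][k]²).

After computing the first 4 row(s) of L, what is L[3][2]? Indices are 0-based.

L[3][2] = -3

Step 1: L[0][0] = √(16) = 4.
  L[1][0] = (-4) / L[0][0] = -1.
Step 2: L[1][1] = √(4) = 2.
  L[2][0] = (-4) / L[0][0] = -1.
  L[2][1] = (2) / L[1][1] = 1.
Step 3: L[2][2] = √(4) = 2.
  L[3][0] = (4) / L[0][0] = 1.
  L[3][1] = (4) / L[1][1] = 2.
  L[3][2] = (-6) / L[2][2] = -3.
Step 4: L[3][3] = √(16) = 4.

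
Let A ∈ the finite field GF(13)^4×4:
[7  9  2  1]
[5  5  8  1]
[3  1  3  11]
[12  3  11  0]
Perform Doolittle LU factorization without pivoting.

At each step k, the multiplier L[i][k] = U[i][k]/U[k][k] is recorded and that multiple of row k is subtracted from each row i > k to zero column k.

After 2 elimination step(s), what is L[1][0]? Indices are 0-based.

[col 0] pivot 7
  R1 -= 10*R0 → (0, 6, 1, 4)  (L[1][0] := 10)
  R2 -= 6*R0 → (0, 12, 4, 5)  (L[2][0] := 6)
  R3 -= 11*R0 → (0, 8, 2, 2)  (L[3][0] := 11)
[col 1] pivot 6
  R2 -= 2*R1 → (0, 0, 2, 10)  (L[2][1] := 2)
  R3 -= 10*R1 → (0, 0, 5, 1)  (L[3][1] := 10)

L[1][0] = 10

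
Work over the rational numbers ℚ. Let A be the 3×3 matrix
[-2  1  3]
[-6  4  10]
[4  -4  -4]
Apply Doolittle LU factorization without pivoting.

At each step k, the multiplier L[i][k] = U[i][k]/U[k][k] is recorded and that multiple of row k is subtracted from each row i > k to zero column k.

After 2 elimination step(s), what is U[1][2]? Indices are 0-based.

k=0: U[0][0]=-2
  eliminate (1,0): mult=3, new row 1: (0, 1, 1); set L[1][0]=3
  eliminate (2,0): mult=-2, new row 2: (0, -2, 2); set L[2][0]=-2
k=1: U[1][1]=1
  eliminate (2,1): mult=-2, new row 2: (0, 0, 4); set L[2][1]=-2

U[1][2] = 1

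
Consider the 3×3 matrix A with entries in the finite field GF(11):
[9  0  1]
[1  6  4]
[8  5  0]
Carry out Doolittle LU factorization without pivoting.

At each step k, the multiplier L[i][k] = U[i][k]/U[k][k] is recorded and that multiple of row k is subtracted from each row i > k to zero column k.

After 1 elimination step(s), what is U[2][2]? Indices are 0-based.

U[2][2] = 4

Step 1: pivot at (0,0) is 9.
  row1 ← row1 − (5)·row0  ⇒  L[1][0]=5, U row1=(0, 6, 10)
  row2 ← row2 − (7)·row0  ⇒  L[2][0]=7, U row2=(0, 5, 4)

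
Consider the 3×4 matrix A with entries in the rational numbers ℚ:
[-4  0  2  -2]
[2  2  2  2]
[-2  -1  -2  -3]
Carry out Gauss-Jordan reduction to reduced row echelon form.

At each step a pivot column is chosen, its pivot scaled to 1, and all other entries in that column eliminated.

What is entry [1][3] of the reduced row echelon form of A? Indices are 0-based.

step 1: normalize row 0 (÷-4) = (1, 0, -1/2, 1/2)
  row 1: subtract 2×row0 = (0, 2, 3, 1)
  row 2: subtract -2×row0 = (0, -1, -3, -2)
step 2: normalize row 1 (÷2) = (0, 1, 3/2, 1/2)
  row 2: subtract -1×row1 = (0, 0, -3/2, -3/2)
step 3: normalize row 2 (÷-3/2) = (0, 0, 1, 1)
  row 0: subtract -1/2×row2 = (1, 0, 0, 1)
  row 1: subtract 3/2×row2 = (0, 1, 0, -1)

M[1][3] = -1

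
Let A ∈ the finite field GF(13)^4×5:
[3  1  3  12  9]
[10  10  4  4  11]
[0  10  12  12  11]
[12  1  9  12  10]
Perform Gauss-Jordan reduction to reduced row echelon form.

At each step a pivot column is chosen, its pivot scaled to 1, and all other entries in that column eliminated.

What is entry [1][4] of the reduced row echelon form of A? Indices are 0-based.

pivot(0,0)=3: scale R0 → (1, 9, 1, 4, 3)
  clear (1,0): R1 −= (10)R0 → (0, 11, 7, 3, 7)
  clear (3,0): R3 −= (12)R0 → (0, 10, 10, 3, 0)
pivot(1,1)=11: scale R1 → (0, 1, 3, 5, 3)
  clear (0,1): R0 −= (9)R1 → (1, 0, 0, 11, 2)
  clear (2,1): R2 −= (10)R1 → (0, 0, 8, 1, 7)
  clear (3,1): R3 −= (10)R1 → (0, 0, 6, 5, 9)
pivot(2,2)=8: scale R2 → (0, 0, 1, 5, 9)
  clear (1,2): R1 −= (3)R2 → (0, 1, 0, 3, 2)
  clear (3,2): R3 −= (6)R2 → (0, 0, 0, 1, 7)
pivot(3,3)=1: scale R3 → (0, 0, 0, 1, 7)
  clear (0,3): R0 −= (11)R3 → (1, 0, 0, 0, 3)
  clear (1,3): R1 −= (3)R3 → (0, 1, 0, 0, 7)
  clear (2,3): R2 −= (5)R3 → (0, 0, 1, 0, 0)

M[1][4] = 7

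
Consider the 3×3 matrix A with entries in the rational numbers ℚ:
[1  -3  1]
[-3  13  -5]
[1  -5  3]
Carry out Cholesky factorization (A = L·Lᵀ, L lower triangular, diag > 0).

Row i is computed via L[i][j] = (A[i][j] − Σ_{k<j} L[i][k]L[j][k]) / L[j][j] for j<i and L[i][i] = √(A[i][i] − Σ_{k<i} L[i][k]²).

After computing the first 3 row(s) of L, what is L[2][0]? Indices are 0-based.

L[2][0] = 1

Step 1: L[0][0] = √(1) = 1.
  L[1][0] = (-3) / L[0][0] = -3.
Step 2: L[1][1] = √(4) = 2.
  L[2][0] = (1) / L[0][0] = 1.
  L[2][1] = (-2) / L[1][1] = -1.
Step 3: L[2][2] = √(1) = 1.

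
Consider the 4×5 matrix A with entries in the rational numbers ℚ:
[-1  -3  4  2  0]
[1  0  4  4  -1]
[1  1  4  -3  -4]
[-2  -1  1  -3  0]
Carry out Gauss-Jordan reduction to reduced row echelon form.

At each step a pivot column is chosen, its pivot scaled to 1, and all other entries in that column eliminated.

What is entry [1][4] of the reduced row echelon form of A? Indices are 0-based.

M[1][4] = -1/17

[1] R0 /= -1  ⇒  (1, 3, -4, -2, 0)
     R1 -= 1·R0  ⇒  (0, -3, 8, 6, -1)
     R2 -= 1·R0  ⇒  (0, -2, 8, -1, -4)
     R3 -= -2·R0  ⇒  (0, 5, -7, -7, 0)
[2] R1 /= -3  ⇒  (0, 1, -8/3, -2, 1/3)
     R0 -= 3·R1  ⇒  (1, 0, 4, 4, -1)
     R2 -= -2·R1  ⇒  (0, 0, 8/3, -5, -10/3)
     R3 -= 5·R1  ⇒  (0, 0, 19/3, 3, -5/3)
[3] R2 /= 8/3  ⇒  (0, 0, 1, -15/8, -5/4)
     R0 -= 4·R2  ⇒  (1, 0, 0, 23/2, 4)
     R1 -= -8/3·R2  ⇒  (0, 1, 0, -7, -3)
     R3 -= 19/3·R2  ⇒  (0, 0, 0, 119/8, 25/4)
[4] R3 /= 119/8  ⇒  (0, 0, 0, 1, 50/119)
     R0 -= 23/2·R3  ⇒  (1, 0, 0, 0, -99/119)
     R1 -= -7·R3  ⇒  (0, 1, 0, 0, -1/17)
     R2 -= -15/8·R3  ⇒  (0, 0, 1, 0, -55/119)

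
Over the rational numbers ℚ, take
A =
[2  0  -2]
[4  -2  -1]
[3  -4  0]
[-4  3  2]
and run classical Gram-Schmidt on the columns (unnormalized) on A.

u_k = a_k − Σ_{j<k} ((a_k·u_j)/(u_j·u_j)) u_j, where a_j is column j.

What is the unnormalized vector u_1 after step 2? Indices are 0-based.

u_1 = (64/45, 38/45, -28/15, 7/45)

Step 1: u_0 = a_0 = (2, 4, 3, -4).
Step 2: u_1 = a_1 − (-32/45)·u_0 = (64/45, 38/45, -28/15, 7/45).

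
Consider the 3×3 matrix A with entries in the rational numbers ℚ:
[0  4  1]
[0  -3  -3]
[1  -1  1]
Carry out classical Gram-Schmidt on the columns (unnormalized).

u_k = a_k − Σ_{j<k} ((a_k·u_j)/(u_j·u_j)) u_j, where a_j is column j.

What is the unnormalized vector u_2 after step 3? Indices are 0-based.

u_2 = (-27/25, -36/25, 0)

Step 1: u_0 = a_0 = (0, 0, 1).
Step 2: u_1 = a_1 − (-1)·u_0 = (4, -3, 0).
Step 3: u_2 = a_2 − (1)·u_0 − (13/25)·u_1 = (-27/25, -36/25, 0).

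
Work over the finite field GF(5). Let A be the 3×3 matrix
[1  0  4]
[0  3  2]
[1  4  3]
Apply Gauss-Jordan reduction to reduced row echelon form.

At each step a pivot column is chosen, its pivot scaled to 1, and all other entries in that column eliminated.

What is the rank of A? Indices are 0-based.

[1] R0 /= 1  ⇒  (1, 0, 4)
     R2 -= 1·R0  ⇒  (0, 4, 4)
[2] R1 /= 3  ⇒  (0, 1, 4)
     R2 -= 4·R1  ⇒  (0, 0, 3)
[3] R2 /= 3  ⇒  (0, 0, 1)
     R0 -= 4·R2  ⇒  (1, 0, 0)
     R1 -= 4·R2  ⇒  (0, 1, 0)

rank = 3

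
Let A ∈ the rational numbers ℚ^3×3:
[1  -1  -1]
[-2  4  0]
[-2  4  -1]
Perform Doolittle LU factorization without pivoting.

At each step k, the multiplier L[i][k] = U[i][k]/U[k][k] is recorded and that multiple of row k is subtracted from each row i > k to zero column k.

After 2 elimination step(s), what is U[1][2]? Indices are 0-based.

k=0: U[0][0]=1
  eliminate (1,0): mult=-2, new row 1: (0, 2, -2); set L[1][0]=-2
  eliminate (2,0): mult=-2, new row 2: (0, 2, -3); set L[2][0]=-2
k=1: U[1][1]=2
  eliminate (2,1): mult=1, new row 2: (0, 0, -1); set L[2][1]=1

U[1][2] = -2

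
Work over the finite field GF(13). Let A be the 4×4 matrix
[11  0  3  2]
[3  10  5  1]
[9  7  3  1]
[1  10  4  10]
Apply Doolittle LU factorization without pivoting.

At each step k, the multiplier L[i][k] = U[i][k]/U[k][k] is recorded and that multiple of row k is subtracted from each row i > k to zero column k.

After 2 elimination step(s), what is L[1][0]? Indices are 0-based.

k=0: U[0][0]=11
  eliminate (1,0): mult=5, new row 1: (0, 10, 3, 4); set L[1][0]=5
  eliminate (2,0): mult=2, new row 2: (0, 7, 10, 10); set L[2][0]=2
  eliminate (3,0): mult=6, new row 3: (0, 10, 12, 11); set L[3][0]=6
k=1: U[1][1]=10
  eliminate (2,1): mult=2, new row 2: (0, 0, 4, 2); set L[2][1]=2
  eliminate (3,1): mult=1, new row 3: (0, 0, 9, 7); set L[3][1]=1

L[1][0] = 5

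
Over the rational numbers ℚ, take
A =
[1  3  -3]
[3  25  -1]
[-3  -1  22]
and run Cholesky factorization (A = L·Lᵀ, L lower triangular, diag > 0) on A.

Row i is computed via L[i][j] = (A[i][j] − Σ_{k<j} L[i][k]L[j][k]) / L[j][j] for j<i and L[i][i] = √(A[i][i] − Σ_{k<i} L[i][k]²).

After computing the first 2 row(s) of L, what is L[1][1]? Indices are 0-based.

Step 1: L[0][0] = √(1) = 1.
  L[1][0] = (3) / L[0][0] = 3.
Step 2: L[1][1] = √(16) = 4.

L[1][1] = 4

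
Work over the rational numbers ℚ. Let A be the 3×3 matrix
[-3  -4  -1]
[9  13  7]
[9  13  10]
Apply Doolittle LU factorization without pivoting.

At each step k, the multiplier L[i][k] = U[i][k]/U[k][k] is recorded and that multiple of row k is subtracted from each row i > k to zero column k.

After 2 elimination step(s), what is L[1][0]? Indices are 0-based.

Step 1: pivot at (0,0) is -3.
  row1 ← row1 − (-3)·row0  ⇒  L[1][0]=-3, U row1=(0, 1, 4)
  row2 ← row2 − (-3)·row0  ⇒  L[2][0]=-3, U row2=(0, 1, 7)
Step 2: pivot at (1,1) is 1.
  row2 ← row2 − (1)·row1  ⇒  L[2][1]=1, U row2=(0, 0, 3)

L[1][0] = -3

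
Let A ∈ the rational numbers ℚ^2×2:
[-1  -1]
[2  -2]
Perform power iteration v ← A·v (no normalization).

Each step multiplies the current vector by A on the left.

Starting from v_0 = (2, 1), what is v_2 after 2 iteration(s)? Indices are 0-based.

v_2 = (1, -10)

v_0 = (2, 1).
v_1 = A·v_0 = (-3, 2).
v_2 = A·v_1 = (1, -10).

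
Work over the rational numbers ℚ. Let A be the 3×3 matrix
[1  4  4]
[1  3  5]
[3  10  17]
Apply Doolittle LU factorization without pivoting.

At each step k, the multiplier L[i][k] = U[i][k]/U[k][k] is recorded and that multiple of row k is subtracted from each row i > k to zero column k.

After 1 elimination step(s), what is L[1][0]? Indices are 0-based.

[col 0] pivot 1
  R1 -= 1*R0 → (0, -1, 1)  (L[1][0] := 1)
  R2 -= 3*R0 → (0, -2, 5)  (L[2][0] := 3)

L[1][0] = 1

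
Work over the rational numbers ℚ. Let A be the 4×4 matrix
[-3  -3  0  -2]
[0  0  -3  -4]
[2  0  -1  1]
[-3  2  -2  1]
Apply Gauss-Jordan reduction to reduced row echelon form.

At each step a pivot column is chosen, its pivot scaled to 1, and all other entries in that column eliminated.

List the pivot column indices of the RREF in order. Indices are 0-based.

[1] R0 /= -3  ⇒  (1, 1, 0, 2/3)
     R2 -= 2·R0  ⇒  (0, -2, -1, -1/3)
     R3 -= -3·R0  ⇒  (0, 5, -2, 3)
[2] R1 <-> R2
[2] R1 /= -2  ⇒  (0, 1, 1/2, 1/6)
     R0 -= 1·R1  ⇒  (1, 0, -1/2, 1/2)
     R3 -= 5·R1  ⇒  (0, 0, -9/2, 13/6)
[3] R2 /= -3  ⇒  (0, 0, 1, 4/3)
     R0 -= -1/2·R2  ⇒  (1, 0, 0, 7/6)
     R1 -= 1/2·R2  ⇒  (0, 1, 0, -1/2)
     R3 -= -9/2·R2  ⇒  (0, 0, 0, 49/6)
[4] R3 /= 49/6  ⇒  (0, 0, 0, 1)
     R0 -= 7/6·R3  ⇒  (1, 0, 0, 0)
     R1 -= -1/2·R3  ⇒  (0, 1, 0, 0)
     R2 -= 4/3·R3  ⇒  (0, 0, 1, 0)

pivot columns: 0, 1, 2, 3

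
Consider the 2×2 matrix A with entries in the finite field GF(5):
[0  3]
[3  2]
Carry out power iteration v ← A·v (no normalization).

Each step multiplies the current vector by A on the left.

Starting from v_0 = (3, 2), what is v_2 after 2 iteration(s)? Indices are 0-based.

v_2 = (4, 4)

v_0 = (3, 2).
v_1 = A·v_0 = (1, 3).
v_2 = A·v_1 = (4, 4).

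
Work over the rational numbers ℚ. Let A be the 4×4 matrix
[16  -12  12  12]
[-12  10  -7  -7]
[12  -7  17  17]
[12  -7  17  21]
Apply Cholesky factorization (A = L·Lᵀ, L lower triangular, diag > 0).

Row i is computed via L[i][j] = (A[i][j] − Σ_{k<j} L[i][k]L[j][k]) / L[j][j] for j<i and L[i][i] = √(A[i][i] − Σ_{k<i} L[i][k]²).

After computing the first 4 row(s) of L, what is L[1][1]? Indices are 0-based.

Step 1: L[0][0] = √(16) = 4.
  L[1][0] = (-12) / L[0][0] = -3.
Step 2: L[1][1] = √(1) = 1.
  L[2][0] = (12) / L[0][0] = 3.
  L[2][1] = (2) / L[1][1] = 2.
Step 3: L[2][2] = √(4) = 2.
  L[3][0] = (12) / L[0][0] = 3.
  L[3][1] = (2) / L[1][1] = 2.
  L[3][2] = (4) / L[2][2] = 2.
Step 4: L[3][3] = √(4) = 2.

L[1][1] = 1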